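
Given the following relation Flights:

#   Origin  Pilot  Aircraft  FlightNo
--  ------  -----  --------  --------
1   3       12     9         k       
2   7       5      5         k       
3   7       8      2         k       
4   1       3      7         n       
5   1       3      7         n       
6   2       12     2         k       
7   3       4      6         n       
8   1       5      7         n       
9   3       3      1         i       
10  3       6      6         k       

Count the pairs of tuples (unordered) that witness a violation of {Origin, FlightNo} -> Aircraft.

2

(Origin=3, FlightNo=k): violating pairs (1,10) — 1 pair.
(Origin=7, FlightNo=k): violating pairs (2,3) — 1 pair.
(Origin=1, FlightNo=n): all 3 rows agree on Aircraft — 0 pairs.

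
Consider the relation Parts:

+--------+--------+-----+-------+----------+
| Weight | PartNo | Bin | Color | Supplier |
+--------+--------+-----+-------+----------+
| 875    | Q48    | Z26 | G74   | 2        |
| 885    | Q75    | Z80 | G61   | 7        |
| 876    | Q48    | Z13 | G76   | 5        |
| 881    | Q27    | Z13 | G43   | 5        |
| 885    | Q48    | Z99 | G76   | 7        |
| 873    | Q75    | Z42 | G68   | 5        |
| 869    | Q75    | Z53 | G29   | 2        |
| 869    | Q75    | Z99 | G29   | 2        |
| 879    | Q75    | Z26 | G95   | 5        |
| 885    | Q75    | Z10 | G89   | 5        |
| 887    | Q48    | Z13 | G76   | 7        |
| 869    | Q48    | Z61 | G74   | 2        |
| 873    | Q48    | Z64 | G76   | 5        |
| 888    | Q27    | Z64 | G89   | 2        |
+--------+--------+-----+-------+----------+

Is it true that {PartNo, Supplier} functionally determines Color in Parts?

(PartNo=Q48, Supplier=2): 2 rows → Color = G74, G74 ✓
(PartNo=Q75, Supplier=7): 1 row → Color = G61 ✓
(PartNo=Q48, Supplier=5): 2 rows → Color = G76, G76 ✓
(PartNo=Q27, Supplier=5): 1 row → Color = G43 ✓
(PartNo=Q48, Supplier=7): 2 rows → Color = G76, G76 ✓
(PartNo=Q75, Supplier=5): 3 rows → Color takes values {G68, G95, G89} — violation
(PartNo=Q75, Supplier=2): 2 rows → Color = G29, G29 ✓
(PartNo=Q27, Supplier=2): 1 row → Color = G89 ✓
Two rows agree on {PartNo, Supplier} but differ on Color, so {PartNo, Supplier} -> Color does not hold.

No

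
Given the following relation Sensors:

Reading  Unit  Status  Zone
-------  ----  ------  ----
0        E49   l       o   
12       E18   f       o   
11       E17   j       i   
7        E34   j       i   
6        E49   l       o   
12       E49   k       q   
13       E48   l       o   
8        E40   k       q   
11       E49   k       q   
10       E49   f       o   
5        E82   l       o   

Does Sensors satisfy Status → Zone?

Status=l: 4 rows → Zone = o, o, o, o ✓
Status=f: 2 rows → Zone = o, o ✓
Status=j: 2 rows → Zone = i, i ✓
Status=k: 3 rows → Zone = q, q, q ✓
Every Status value is associated with a single Zone value, so Status → Zone holds.

Yes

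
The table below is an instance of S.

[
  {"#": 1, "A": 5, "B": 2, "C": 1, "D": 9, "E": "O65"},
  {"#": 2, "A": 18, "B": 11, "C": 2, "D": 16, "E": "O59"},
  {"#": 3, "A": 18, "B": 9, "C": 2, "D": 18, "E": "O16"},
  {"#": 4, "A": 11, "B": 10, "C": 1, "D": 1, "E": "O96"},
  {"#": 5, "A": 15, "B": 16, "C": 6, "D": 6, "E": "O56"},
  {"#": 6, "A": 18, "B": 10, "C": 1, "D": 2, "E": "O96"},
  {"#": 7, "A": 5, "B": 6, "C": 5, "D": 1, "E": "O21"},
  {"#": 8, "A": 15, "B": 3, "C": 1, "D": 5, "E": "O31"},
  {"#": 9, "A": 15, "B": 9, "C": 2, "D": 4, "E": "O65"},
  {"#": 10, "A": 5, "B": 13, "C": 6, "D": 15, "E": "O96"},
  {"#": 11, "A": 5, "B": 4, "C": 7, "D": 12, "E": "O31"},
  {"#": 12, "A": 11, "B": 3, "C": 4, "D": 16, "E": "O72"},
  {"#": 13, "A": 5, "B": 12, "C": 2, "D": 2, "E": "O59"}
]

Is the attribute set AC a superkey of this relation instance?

No

Rows 2 and 3 have the same AC value (A=18, C=2) but are distinct tuples, so AC does not determine every attribute — not a superkey.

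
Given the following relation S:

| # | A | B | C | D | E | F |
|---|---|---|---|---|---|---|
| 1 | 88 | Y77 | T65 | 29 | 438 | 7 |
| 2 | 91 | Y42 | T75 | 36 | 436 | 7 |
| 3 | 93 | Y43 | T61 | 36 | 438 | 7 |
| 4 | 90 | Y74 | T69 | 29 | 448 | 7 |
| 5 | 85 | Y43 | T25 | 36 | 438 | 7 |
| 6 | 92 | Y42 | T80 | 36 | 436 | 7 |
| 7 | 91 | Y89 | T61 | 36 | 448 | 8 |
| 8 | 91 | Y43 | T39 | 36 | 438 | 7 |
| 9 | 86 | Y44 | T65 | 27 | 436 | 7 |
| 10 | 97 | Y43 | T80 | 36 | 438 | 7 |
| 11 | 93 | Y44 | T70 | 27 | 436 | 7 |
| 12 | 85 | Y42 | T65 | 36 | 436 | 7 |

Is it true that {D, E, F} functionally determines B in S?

Yes

(D=29, E=438, F=7): row 1 → B = Y77 ✓
(D=36, E=436, F=7): rows 2, 6, 12 → B = Y42, Y42, Y42 ✓
(D=36, E=438, F=7): rows 3, 5, 8, 10 → B = Y43, Y43, Y43, Y43 ✓
(D=29, E=448, F=7): row 4 → B = Y74 ✓
(D=36, E=448, F=8): row 7 → B = Y89 ✓
(D=27, E=436, F=7): rows 9, 11 → B = Y44, Y44 ✓
Every {D, E, F} value is associated with a single B value, so {D, E, F} → B holds.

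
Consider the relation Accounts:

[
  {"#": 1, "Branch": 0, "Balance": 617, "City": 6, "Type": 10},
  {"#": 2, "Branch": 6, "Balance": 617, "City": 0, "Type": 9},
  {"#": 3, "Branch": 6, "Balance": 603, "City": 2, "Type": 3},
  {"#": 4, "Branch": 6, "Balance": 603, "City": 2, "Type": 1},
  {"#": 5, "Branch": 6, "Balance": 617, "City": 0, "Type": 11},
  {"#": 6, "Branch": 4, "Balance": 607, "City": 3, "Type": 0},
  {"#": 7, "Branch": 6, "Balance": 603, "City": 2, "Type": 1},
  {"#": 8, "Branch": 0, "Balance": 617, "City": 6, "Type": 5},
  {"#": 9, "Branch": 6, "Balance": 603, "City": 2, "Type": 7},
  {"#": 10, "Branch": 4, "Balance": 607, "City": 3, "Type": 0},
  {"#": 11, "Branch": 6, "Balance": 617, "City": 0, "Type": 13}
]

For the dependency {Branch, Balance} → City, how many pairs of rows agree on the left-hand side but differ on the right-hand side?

(Branch=0, Balance=617): all 2 rows agree on City — 0 pairs.
(Branch=6, Balance=617): all 3 rows agree on City — 0 pairs.
(Branch=6, Balance=603): all 4 rows agree on City — 0 pairs.
(Branch=4, Balance=607): all 2 rows agree on City — 0 pairs.

0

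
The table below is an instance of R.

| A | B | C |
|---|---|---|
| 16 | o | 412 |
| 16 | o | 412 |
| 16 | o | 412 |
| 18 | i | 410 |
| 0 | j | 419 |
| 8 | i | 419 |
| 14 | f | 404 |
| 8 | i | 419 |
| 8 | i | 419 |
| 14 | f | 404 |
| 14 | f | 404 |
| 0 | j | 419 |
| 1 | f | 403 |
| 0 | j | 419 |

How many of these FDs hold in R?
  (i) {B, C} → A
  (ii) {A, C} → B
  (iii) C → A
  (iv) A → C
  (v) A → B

4

(i) {B, C} → A: every LHS value maps to a single RHS value — holds.
(ii) {A, C} → B: every LHS value maps to a single RHS value — holds.
(iii) C → A: C=419: 6 rows → A takes values {0, 8} — violation — fails.
(iv) A → C: every LHS value maps to a single RHS value — holds.
(v) A → B: every LHS value maps to a single RHS value — holds.
4 of the 5 dependencies hold.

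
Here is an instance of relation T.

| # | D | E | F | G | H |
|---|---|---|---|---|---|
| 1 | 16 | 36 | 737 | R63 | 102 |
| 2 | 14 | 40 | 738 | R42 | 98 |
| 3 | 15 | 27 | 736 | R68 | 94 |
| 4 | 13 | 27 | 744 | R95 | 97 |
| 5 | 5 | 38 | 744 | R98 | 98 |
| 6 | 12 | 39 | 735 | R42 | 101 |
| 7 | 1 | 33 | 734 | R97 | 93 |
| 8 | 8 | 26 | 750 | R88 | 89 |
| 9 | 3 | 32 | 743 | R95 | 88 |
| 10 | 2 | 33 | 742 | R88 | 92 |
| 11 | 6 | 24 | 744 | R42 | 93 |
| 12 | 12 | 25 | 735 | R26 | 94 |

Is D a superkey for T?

Rows 6 and 12 have the same D value D=12 but are distinct tuples, so D does not determine every attribute — not a superkey.

No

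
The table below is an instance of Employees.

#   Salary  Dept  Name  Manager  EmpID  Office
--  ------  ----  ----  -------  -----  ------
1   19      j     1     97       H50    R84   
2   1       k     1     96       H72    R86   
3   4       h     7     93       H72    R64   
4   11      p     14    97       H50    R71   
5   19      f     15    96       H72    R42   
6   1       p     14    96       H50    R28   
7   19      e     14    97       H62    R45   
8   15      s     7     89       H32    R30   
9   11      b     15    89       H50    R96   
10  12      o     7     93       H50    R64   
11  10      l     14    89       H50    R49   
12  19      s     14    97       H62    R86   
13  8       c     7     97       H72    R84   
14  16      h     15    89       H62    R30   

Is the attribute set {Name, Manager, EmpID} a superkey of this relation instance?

Rows 7 and 12 have the same {Name, Manager, EmpID} value (Name=14, Manager=97, EmpID=H62) but are distinct tuples, so {Name, Manager, EmpID} does not determine every attribute — not a superkey.

No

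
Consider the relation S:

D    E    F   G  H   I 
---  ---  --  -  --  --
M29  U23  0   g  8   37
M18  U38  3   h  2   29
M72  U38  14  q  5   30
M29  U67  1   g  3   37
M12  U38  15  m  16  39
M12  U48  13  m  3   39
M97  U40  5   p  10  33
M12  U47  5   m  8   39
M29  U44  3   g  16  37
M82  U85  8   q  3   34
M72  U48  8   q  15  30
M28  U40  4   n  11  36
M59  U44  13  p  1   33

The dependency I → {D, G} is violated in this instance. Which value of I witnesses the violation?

33

I=37: 3 rows → {D,G} = (M29, g), (M29, g), (M29, g) ✓
I=29: 1 row → {D,G} = (M18, h) ✓
I=30: 2 rows → {D,G} = (M72, q), (M72, q) ✓
I=39: 3 rows → {D,G} = (M12, m), (M12, m), (M12, m) ✓
I=33: 2 rows → {D,G} takes values {(M97, p), (M59, p)} — violation
I=34: 1 row → {D,G} = (M82, q) ✓
I=36: 1 row → {D,G} = (M28, n) ✓
The only I value with inconsistent RHS is I=33.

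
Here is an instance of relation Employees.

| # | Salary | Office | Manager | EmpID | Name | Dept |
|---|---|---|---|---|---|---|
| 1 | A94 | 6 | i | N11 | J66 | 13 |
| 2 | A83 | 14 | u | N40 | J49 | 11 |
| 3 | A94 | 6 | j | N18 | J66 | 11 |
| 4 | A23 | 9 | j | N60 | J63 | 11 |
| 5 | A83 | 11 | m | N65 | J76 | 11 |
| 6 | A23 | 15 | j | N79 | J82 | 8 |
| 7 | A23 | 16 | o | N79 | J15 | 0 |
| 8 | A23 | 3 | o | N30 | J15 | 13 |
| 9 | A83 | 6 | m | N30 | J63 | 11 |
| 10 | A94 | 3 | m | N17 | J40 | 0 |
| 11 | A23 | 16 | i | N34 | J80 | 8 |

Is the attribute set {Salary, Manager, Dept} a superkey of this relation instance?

Rows 5 and 9 have the same {Salary, Manager, Dept} value (Salary=A83, Manager=m, Dept=11) but are distinct tuples, so {Salary, Manager, Dept} does not determine every attribute — not a superkey.

No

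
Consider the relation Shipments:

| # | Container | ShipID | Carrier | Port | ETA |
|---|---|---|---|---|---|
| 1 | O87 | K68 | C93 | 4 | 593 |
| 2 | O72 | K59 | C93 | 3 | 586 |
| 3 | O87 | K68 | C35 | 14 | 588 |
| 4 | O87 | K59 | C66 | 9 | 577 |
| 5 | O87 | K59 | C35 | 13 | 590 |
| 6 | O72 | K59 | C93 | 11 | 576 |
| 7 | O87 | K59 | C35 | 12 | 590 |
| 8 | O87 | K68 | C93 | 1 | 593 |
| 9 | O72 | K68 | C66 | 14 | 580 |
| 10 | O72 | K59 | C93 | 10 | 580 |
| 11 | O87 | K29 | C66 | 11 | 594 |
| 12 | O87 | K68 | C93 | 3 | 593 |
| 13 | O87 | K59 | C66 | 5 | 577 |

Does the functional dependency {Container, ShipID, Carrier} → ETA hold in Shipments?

No

(Container=O87, ShipID=K68, Carrier=C93): rows 1, 8, 12 → ETA = 593, 593, 593 ✓
(Container=O72, ShipID=K59, Carrier=C93): rows 2, 6, 10 → ETA takes values {586, 576, 580} — violation
(Container=O87, ShipID=K68, Carrier=C35): row 3 → ETA = 588 ✓
(Container=O87, ShipID=K59, Carrier=C66): rows 4, 13 → ETA = 577, 577 ✓
(Container=O87, ShipID=K59, Carrier=C35): rows 5, 7 → ETA = 590, 590 ✓
(Container=O72, ShipID=K68, Carrier=C66): row 9 → ETA = 580 ✓
(Container=O87, ShipID=K29, Carrier=C66): row 11 → ETA = 594 ✓
Two rows agree on {Container, ShipID, Carrier} but differ on ETA, so {Container, ShipID, Carrier} → ETA does not hold.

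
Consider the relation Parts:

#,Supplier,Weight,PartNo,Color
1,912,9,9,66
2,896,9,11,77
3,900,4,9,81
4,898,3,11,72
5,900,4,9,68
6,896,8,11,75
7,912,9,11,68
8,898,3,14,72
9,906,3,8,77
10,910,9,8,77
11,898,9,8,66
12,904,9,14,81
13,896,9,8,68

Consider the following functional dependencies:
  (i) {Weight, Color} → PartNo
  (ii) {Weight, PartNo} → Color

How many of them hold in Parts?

(i) {Weight, Color} → PartNo: (Weight=9, Color=66): rows 1, 11 → PartNo takes values {9, 8} — violation; (Weight=9, Color=77): rows 2, 10 → PartNo takes values {11, 8} — violation; (Weight=3, Color=72): rows 4, 8 → PartNo takes values {11, 14} — violation; (Weight=9, Color=68): rows 7, 13 → PartNo takes values {11, 8} — violation — fails.
(ii) {Weight, PartNo} → Color: (Weight=9, PartNo=11): rows 2, 7 → Color takes values {77, 68} — violation; (Weight=4, PartNo=9): rows 3, 5 → Color takes values {81, 68} — violation; (Weight=9, PartNo=8): rows 10, 11, 13 → Color takes values {77, 66, 68} — violation — fails.
None of the 2 dependencies hold.

0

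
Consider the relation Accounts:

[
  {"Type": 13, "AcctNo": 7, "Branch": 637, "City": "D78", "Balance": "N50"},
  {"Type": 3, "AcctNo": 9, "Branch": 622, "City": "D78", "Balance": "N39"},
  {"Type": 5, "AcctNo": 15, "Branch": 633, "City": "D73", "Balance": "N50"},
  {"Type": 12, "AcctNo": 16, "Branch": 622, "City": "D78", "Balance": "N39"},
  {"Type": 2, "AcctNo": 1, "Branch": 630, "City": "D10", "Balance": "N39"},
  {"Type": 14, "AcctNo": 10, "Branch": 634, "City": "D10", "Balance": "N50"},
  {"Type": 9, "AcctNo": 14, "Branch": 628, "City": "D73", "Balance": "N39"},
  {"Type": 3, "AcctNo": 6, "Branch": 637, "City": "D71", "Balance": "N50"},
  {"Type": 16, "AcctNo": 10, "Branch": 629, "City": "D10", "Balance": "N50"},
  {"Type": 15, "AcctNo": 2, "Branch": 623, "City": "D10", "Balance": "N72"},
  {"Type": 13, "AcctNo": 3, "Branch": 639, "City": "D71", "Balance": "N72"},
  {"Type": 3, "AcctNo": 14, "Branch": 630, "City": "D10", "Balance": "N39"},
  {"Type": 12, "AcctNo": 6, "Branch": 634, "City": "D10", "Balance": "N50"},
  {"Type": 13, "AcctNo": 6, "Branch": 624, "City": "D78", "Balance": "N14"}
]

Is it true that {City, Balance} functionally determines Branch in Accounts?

No

(City=D78, Balance=N50): 1 row → Branch = 637 ✓
(City=D78, Balance=N39): 2 rows → Branch = 622, 622 ✓
(City=D73, Balance=N50): 1 row → Branch = 633 ✓
(City=D10, Balance=N39): 2 rows → Branch = 630, 630 ✓
(City=D10, Balance=N50): 3 rows → Branch takes values {634, 629} — violation
(City=D73, Balance=N39): 1 row → Branch = 628 ✓
(City=D71, Balance=N50): 1 row → Branch = 637 ✓
(City=D10, Balance=N72): 1 row → Branch = 623 ✓
(City=D71, Balance=N72): 1 row → Branch = 639 ✓
(City=D78, Balance=N14): 1 row → Branch = 624 ✓
Two rows agree on {City, Balance} but differ on Branch, so {City, Balance} → Branch does not hold.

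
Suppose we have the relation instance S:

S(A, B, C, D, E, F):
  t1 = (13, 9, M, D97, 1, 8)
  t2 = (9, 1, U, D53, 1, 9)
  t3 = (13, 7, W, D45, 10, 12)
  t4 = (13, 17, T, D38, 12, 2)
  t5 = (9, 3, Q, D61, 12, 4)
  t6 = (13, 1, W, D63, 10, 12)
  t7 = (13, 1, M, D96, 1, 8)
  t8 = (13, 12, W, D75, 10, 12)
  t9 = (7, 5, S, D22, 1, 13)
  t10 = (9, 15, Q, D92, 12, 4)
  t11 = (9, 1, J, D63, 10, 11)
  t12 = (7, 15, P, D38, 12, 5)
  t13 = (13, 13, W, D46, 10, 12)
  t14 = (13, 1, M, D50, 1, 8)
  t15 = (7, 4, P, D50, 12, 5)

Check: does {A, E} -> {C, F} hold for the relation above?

(A=13, E=1): rows 1, 7, 14 → {C,F} = (M, 8), (M, 8), (M, 8) ✓
(A=9, E=1): row 2 → {C,F} = (U, 9) ✓
(A=13, E=10): rows 3, 6, 8, 13 → {C,F} = (W, 12), (W, 12), (W, 12), (W, 12) ✓
(A=13, E=12): row 4 → {C,F} = (T, 2) ✓
(A=9, E=12): rows 5, 10 → {C,F} = (Q, 4), (Q, 4) ✓
(A=7, E=1): row 9 → {C,F} = (S, 13) ✓
(A=9, E=10): row 11 → {C,F} = (J, 11) ✓
(A=7, E=12): rows 12, 15 → {C,F} = (P, 5), (P, 5) ✓
Every {A, E} value is associated with a single {C, F} value, so {A, E} -> {C, F} holds.

Yes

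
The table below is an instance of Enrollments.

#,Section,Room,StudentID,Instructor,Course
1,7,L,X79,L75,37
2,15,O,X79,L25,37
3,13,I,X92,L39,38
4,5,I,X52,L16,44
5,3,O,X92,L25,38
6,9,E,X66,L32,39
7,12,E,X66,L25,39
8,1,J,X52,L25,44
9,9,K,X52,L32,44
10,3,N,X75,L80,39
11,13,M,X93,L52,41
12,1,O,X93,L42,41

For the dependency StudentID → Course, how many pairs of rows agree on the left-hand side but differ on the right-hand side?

0

StudentID=X79: all 2 rows agree on Course — 0 pairs.
StudentID=X92: all 2 rows agree on Course — 0 pairs.
StudentID=X52: all 3 rows agree on Course — 0 pairs.
StudentID=X66: all 2 rows agree on Course — 0 pairs.
StudentID=X93: all 2 rows agree on Course — 0 pairs.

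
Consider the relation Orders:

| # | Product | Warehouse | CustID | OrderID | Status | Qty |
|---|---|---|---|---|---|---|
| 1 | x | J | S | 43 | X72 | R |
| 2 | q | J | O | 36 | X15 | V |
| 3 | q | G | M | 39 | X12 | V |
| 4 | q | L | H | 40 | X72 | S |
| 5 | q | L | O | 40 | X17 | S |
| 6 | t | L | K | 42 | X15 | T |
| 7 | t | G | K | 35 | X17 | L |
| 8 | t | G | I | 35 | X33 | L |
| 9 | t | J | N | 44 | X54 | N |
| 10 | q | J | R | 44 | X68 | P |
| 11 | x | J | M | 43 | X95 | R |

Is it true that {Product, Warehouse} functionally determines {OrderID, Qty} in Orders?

No

(Product=x, Warehouse=J): rows 1, 11 → {OrderID,Qty} = (43, R), (43, R) ✓
(Product=q, Warehouse=J): rows 2, 10 → {OrderID,Qty} takes values {(36, V), (44, P)} — violation
(Product=q, Warehouse=G): row 3 → {OrderID,Qty} = (39, V) ✓
(Product=q, Warehouse=L): rows 4, 5 → {OrderID,Qty} = (40, S), (40, S) ✓
(Product=t, Warehouse=L): row 6 → {OrderID,Qty} = (42, T) ✓
(Product=t, Warehouse=G): rows 7, 8 → {OrderID,Qty} = (35, L), (35, L) ✓
(Product=t, Warehouse=J): row 9 → {OrderID,Qty} = (44, N) ✓
Two rows agree on {Product, Warehouse} but differ on {OrderID, Qty}, so {Product, Warehouse} → {OrderID, Qty} does not hold.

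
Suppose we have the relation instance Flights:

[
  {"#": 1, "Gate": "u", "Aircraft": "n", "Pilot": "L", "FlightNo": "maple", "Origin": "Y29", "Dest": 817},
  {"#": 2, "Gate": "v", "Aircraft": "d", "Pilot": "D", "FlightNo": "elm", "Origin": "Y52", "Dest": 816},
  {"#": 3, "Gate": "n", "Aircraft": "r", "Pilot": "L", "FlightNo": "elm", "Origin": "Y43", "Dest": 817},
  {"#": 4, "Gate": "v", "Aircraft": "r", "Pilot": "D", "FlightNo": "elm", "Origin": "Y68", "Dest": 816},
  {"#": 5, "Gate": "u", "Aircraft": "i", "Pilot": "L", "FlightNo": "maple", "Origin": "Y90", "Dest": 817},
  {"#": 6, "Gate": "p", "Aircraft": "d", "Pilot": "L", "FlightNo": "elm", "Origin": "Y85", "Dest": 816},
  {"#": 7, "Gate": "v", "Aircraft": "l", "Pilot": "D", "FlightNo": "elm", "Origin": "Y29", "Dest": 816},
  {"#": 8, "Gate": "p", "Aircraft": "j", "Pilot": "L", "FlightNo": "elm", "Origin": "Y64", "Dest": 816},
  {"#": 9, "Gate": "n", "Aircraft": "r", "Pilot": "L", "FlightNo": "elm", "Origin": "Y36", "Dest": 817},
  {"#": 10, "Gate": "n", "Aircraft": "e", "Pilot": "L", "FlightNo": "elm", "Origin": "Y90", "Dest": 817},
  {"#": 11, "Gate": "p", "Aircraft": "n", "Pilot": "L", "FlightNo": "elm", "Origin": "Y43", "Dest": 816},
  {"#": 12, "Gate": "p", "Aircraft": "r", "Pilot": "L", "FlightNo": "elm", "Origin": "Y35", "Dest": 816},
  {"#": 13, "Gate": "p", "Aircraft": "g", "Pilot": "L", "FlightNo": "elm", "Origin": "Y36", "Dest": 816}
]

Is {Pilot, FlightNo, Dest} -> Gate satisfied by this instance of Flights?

(Pilot=L, FlightNo=maple, Dest=817): rows 1, 5 → Gate = u, u ✓
(Pilot=D, FlightNo=elm, Dest=816): rows 2, 4, 7 → Gate = v, v, v ✓
(Pilot=L, FlightNo=elm, Dest=817): rows 3, 9, 10 → Gate = n, n, n ✓
(Pilot=L, FlightNo=elm, Dest=816): rows 6, 8, 11, 12, 13 → Gate = p, p, p, p, p ✓
Every {Pilot, FlightNo, Dest} value is associated with a single Gate value, so {Pilot, FlightNo, Dest} -> Gate holds.

Yes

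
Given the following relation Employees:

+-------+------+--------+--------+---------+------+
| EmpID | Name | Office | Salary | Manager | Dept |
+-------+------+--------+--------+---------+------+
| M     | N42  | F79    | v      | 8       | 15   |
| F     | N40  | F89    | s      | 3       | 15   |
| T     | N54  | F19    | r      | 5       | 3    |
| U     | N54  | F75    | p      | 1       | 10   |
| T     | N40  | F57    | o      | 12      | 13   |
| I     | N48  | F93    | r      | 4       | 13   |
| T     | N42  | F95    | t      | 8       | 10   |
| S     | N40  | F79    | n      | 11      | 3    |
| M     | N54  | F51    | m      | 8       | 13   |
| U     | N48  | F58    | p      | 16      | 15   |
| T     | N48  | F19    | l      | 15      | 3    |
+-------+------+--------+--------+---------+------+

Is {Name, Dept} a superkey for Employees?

All 11 rows have distinct {Name, Dept} values, so {Name, Dept} → (all attributes) holds and {Name, Dept} is a superkey.

Yes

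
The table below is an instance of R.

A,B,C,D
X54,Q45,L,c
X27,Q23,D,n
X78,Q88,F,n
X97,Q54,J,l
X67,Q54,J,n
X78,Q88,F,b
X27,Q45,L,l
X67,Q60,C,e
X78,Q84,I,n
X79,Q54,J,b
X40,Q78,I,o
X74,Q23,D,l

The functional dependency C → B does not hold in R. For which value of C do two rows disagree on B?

C=L: 2 rows → B = Q45, Q45 ✓
C=D: 2 rows → B = Q23, Q23 ✓
C=F: 2 rows → B = Q88, Q88 ✓
C=J: 3 rows → B = Q54, Q54, Q54 ✓
C=C: 1 row → B = Q60 ✓
C=I: 2 rows → B takes values {Q84, Q78} — violation
The only C value with inconsistent B is C=I.

I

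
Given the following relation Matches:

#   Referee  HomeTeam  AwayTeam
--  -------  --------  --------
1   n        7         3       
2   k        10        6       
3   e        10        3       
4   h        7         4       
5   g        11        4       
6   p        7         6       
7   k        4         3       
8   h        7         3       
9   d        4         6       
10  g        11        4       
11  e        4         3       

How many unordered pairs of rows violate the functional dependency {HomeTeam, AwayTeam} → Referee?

2

(HomeTeam=7, AwayTeam=3): violating pairs (1,8) — 1 pair.
(HomeTeam=11, AwayTeam=4): all 2 rows agree on Referee — 0 pairs.
(HomeTeam=4, AwayTeam=3): violating pairs (7,11) — 1 pair.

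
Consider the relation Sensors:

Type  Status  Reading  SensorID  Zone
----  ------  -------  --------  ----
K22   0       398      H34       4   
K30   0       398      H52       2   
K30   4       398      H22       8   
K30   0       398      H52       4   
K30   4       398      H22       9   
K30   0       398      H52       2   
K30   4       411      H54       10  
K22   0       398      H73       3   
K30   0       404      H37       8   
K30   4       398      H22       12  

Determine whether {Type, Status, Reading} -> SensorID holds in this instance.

No

(Type=K22, Status=0, Reading=398): 2 rows → SensorID takes values {H34, H73} — violation
(Type=K30, Status=0, Reading=398): 3 rows → SensorID = H52, H52, H52 ✓
(Type=K30, Status=4, Reading=398): 3 rows → SensorID = H22, H22, H22 ✓
(Type=K30, Status=4, Reading=411): 1 row → SensorID = H54 ✓
(Type=K30, Status=0, Reading=404): 1 row → SensorID = H37 ✓
Two rows agree on {Type, Status, Reading} but differ on SensorID, so {Type, Status, Reading} -> SensorID does not hold.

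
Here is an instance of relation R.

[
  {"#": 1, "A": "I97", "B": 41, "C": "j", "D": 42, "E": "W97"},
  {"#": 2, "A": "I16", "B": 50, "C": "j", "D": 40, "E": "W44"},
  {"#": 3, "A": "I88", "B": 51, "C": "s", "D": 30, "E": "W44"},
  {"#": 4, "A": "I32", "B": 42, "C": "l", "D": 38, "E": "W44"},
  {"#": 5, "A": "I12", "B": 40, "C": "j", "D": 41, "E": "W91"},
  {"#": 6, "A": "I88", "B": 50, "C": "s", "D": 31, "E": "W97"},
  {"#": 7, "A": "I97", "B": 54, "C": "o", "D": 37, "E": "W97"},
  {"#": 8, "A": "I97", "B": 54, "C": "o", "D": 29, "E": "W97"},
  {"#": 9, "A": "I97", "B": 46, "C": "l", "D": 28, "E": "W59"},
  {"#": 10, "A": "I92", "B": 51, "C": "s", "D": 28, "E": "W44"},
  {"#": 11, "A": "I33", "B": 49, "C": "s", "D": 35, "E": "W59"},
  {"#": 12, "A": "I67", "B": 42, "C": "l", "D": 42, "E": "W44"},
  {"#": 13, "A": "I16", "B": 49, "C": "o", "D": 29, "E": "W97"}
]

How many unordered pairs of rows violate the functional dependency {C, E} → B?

2

(C=s, E=W44): all 2 rows agree on B — 0 pairs.
(C=l, E=W44): all 2 rows agree on B — 0 pairs.
(C=o, E=W97): violating pairs (7,13), (8,13) — 2 pairs.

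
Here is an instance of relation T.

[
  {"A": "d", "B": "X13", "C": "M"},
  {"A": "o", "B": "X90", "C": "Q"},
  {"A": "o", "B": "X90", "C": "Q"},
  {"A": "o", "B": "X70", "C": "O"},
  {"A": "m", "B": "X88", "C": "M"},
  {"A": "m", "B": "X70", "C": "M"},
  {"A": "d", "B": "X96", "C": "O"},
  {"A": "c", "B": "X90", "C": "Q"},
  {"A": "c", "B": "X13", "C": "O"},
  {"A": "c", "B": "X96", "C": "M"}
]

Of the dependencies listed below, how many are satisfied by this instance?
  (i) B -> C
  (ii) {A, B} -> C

1

(i) B -> C: B=X13: 2 rows → C takes values {M, O} — violation; B=X70: 2 rows → C takes values {O, M} — violation; B=X96: 2 rows → C takes values {O, M} — violation — fails.
(ii) {A, B} -> C: every LHS value maps to a single RHS value — holds.
1 of the 2 dependencies holds.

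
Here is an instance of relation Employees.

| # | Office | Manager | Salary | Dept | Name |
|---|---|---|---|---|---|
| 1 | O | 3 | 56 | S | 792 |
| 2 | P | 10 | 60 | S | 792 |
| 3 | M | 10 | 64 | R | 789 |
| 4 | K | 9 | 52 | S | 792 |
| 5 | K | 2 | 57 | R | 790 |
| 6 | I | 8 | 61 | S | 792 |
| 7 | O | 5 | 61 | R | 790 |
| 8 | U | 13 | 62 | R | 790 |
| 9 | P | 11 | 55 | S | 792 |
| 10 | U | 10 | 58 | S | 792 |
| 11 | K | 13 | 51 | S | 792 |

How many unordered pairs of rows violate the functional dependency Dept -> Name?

Dept=S: all 7 rows agree on Name — 0 pairs.
Dept=R: violating pairs (3,5), (3,7), (3,8) — 3 pairs.

3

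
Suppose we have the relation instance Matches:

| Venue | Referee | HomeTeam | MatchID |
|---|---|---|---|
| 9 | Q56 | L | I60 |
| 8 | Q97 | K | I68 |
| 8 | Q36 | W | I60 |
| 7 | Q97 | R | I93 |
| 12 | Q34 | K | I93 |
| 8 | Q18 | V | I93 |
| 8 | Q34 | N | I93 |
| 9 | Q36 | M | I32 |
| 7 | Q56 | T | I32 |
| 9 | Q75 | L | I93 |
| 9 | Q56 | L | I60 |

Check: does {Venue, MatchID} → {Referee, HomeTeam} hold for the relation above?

(Venue=9, MatchID=I60): 2 rows → {Referee,HomeTeam} = (Q56, L), (Q56, L) ✓
(Venue=8, MatchID=I68): 1 row → {Referee,HomeTeam} = (Q97, K) ✓
(Venue=8, MatchID=I60): 1 row → {Referee,HomeTeam} = (Q36, W) ✓
(Venue=7, MatchID=I93): 1 row → {Referee,HomeTeam} = (Q97, R) ✓
(Venue=12, MatchID=I93): 1 row → {Referee,HomeTeam} = (Q34, K) ✓
(Venue=8, MatchID=I93): 2 rows → {Referee,HomeTeam} takes values {(Q18, V), (Q34, N)} — violation
(Venue=9, MatchID=I32): 1 row → {Referee,HomeTeam} = (Q36, M) ✓
(Venue=7, MatchID=I32): 1 row → {Referee,HomeTeam} = (Q56, T) ✓
(Venue=9, MatchID=I93): 1 row → {Referee,HomeTeam} = (Q75, L) ✓
Two rows agree on {Venue, MatchID} but differ on {Referee, HomeTeam}, so {Venue, MatchID} → {Referee, HomeTeam} does not hold.

No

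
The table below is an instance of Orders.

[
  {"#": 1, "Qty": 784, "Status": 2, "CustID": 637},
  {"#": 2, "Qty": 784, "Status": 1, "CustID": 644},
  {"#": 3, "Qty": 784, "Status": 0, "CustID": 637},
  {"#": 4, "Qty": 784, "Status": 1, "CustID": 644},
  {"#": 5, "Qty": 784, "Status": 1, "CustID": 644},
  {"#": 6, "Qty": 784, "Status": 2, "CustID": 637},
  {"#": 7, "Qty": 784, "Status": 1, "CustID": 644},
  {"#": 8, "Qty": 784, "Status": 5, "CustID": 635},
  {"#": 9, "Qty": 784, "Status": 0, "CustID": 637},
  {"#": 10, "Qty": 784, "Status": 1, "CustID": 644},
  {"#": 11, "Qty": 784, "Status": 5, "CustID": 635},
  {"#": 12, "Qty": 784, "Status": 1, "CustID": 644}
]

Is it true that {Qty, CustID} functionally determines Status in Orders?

(Qty=784, CustID=637): rows 1, 3, 6, 9 → Status takes values {2, 0} — violation
(Qty=784, CustID=644): rows 2, 4, 5, 7, 10, 12 → Status = 1, 1, 1, 1, 1, 1 ✓
(Qty=784, CustID=635): rows 8, 11 → Status = 5, 5 ✓
Two rows agree on {Qty, CustID} but differ on Status, so {Qty, CustID} → Status does not hold.

No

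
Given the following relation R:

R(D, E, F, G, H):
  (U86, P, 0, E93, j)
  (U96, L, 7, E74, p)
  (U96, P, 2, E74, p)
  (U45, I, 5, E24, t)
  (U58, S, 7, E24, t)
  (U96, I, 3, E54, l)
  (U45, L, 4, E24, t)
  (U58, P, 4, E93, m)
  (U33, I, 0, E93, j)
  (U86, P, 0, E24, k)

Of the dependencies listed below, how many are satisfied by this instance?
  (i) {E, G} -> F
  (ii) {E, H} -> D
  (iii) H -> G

(i) {E, G} -> F: (E=P, G=E93): 2 rows → F takes values {0, 4} — violation — fails.
(ii) {E, H} -> D: every LHS value maps to a single RHS value — holds.
(iii) H -> G: every LHS value maps to a single RHS value — holds.
2 of the 3 dependencies hold.

2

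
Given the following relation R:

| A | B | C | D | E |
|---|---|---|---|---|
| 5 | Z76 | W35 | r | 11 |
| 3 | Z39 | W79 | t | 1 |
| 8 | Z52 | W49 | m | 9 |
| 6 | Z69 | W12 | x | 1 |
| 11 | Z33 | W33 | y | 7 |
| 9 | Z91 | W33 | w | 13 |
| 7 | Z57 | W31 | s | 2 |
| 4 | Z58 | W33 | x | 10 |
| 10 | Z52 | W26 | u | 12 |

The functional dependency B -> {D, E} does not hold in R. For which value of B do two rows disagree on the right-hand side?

Z52

B=Z76: 1 row → {D,E} = (r, 11) ✓
B=Z39: 1 row → {D,E} = (t, 1) ✓
B=Z52: 2 rows → {D,E} takes values {(m, 9), (u, 12)} — violation
B=Z69: 1 row → {D,E} = (x, 1) ✓
B=Z33: 1 row → {D,E} = (y, 7) ✓
B=Z91: 1 row → {D,E} = (w, 13) ✓
B=Z57: 1 row → {D,E} = (s, 2) ✓
B=Z58: 1 row → {D,E} = (x, 10) ✓
The only B value with inconsistent RHS is B=Z52.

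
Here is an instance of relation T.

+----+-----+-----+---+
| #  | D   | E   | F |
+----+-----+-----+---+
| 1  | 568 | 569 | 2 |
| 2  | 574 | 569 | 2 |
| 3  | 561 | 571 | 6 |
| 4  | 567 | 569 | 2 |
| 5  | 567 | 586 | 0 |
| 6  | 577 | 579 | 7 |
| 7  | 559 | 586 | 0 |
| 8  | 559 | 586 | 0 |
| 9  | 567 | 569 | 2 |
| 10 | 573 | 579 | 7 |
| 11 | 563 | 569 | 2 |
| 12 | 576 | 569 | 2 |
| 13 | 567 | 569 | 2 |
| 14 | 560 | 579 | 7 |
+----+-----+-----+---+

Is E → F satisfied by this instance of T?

E=569: rows 1, 2, 4, 9, 11, 12, 13 → F = 2, 2, 2, 2, 2, 2, 2 ✓
E=571: row 3 → F = 6 ✓
E=586: rows 5, 7, 8 → F = 0, 0, 0 ✓
E=579: rows 6, 10, 14 → F = 7, 7, 7 ✓
Every E value is associated with a single F value, so E → F holds.

Yes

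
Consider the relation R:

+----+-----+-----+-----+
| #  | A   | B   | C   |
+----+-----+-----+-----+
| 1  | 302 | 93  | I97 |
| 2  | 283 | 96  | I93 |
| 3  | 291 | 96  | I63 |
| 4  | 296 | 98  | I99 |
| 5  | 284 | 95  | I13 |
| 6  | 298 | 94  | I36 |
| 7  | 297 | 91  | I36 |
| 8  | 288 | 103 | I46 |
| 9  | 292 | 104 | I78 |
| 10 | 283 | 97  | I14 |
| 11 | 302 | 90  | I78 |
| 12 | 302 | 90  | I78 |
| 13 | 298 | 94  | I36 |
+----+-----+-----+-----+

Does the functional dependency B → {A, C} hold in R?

B=93: row 1 → {A,C} = (302, I97) ✓
B=96: rows 2, 3 → {A,C} takes values {(283, I93), (291, I63)} — violation
B=98: row 4 → {A,C} = (296, I99) ✓
B=95: row 5 → {A,C} = (284, I13) ✓
B=94: rows 6, 13 → {A,C} = (298, I36), (298, I36) ✓
B=91: row 7 → {A,C} = (297, I36) ✓
B=103: row 8 → {A,C} = (288, I46) ✓
B=104: row 9 → {A,C} = (292, I78) ✓
B=97: row 10 → {A,C} = (283, I14) ✓
B=90: rows 11, 12 → {A,C} = (302, I78), (302, I78) ✓
Two rows agree on B but differ on {A, C}, so B → {A, C} does not hold.

No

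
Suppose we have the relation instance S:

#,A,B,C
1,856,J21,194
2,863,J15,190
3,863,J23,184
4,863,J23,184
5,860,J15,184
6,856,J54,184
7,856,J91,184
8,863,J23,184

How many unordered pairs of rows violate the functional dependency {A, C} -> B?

(A=863, C=184): all 3 rows agree on B — 0 pairs.
(A=856, C=184): violating pairs (6,7) — 1 pair.

1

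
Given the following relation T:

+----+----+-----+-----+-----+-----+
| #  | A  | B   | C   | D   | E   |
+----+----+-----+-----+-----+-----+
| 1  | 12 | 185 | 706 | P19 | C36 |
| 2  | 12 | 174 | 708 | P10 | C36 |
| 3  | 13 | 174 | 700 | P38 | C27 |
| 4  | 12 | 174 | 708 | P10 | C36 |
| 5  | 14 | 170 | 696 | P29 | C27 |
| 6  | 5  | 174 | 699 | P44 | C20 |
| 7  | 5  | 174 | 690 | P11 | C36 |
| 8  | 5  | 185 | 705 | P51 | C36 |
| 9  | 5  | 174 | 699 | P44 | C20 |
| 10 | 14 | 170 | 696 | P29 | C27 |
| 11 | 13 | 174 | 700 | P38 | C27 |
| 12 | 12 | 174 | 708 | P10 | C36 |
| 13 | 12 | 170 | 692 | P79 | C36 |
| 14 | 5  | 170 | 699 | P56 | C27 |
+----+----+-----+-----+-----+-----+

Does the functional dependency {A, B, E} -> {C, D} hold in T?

(A=12, B=185, E=C36): row 1 → {C,D} = (706, P19) ✓
(A=12, B=174, E=C36): rows 2, 4, 12 → {C,D} = (708, P10), (708, P10), (708, P10) ✓
(A=13, B=174, E=C27): rows 3, 11 → {C,D} = (700, P38), (700, P38) ✓
(A=14, B=170, E=C27): rows 5, 10 → {C,D} = (696, P29), (696, P29) ✓
(A=5, B=174, E=C20): rows 6, 9 → {C,D} = (699, P44), (699, P44) ✓
(A=5, B=174, E=C36): row 7 → {C,D} = (690, P11) ✓
(A=5, B=185, E=C36): row 8 → {C,D} = (705, P51) ✓
(A=12, B=170, E=C36): row 13 → {C,D} = (692, P79) ✓
(A=5, B=170, E=C27): row 14 → {C,D} = (699, P56) ✓
Every {A, B, E} value is associated with a single {C, D} value, so {A, B, E} -> {C, D} holds.

Yes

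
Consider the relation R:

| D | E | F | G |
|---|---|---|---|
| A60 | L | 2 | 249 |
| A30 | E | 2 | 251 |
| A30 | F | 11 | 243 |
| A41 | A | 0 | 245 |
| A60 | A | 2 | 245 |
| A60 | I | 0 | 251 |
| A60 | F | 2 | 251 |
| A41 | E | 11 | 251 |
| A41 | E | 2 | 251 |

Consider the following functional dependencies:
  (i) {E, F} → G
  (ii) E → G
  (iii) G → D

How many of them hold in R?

1

(i) {E, F} → G: every LHS value maps to a single RHS value — holds.
(ii) E → G: E=F: 2 rows → G takes values {243, 251} — violation — fails.
(iii) G → D: G=251: 5 rows → D takes values {A30, A60, A41} — violation; G=245: 2 rows → D takes values {A41, A60} — violation — fails.
1 of the 3 dependencies holds.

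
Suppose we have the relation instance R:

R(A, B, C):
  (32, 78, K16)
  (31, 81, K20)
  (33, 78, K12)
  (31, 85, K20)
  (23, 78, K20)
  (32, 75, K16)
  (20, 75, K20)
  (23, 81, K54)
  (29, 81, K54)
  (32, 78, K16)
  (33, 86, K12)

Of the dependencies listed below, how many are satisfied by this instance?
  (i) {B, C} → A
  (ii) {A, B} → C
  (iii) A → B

(i) {B, C} → A: (B=81, C=K54): 2 rows → A takes values {23, 29} — violation — fails.
(ii) {A, B} → C: every LHS value maps to a single RHS value — holds.
(iii) A → B: A=32: 3 rows → B takes values {78, 75} — violation; A=31: 2 rows → B takes values {81, 85} — violation; A=33: 2 rows → B takes values {78, 86} — violation; A=23: 2 rows → B takes values {78, 81} — violation — fails.
1 of the 3 dependencies holds.

1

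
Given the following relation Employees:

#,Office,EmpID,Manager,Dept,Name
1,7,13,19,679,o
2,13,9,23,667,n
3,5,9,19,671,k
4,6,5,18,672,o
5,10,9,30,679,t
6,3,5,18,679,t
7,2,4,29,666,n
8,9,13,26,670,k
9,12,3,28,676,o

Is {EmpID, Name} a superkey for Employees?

Yes

All 9 rows have distinct {EmpID, Name} values, so {EmpID, Name} → (all attributes) holds and {EmpID, Name} is a superkey.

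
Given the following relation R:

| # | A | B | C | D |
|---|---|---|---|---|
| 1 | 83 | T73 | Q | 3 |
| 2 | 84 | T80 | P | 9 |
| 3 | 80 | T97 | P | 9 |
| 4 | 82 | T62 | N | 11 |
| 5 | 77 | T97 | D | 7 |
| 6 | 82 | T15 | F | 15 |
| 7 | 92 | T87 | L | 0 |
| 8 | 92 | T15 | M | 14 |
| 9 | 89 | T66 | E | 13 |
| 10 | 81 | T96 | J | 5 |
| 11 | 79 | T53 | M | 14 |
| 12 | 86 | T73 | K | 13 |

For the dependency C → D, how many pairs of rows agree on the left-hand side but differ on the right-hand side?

C=P: all 2 rows agree on D — 0 pairs.
C=M: all 2 rows agree on D — 0 pairs.

0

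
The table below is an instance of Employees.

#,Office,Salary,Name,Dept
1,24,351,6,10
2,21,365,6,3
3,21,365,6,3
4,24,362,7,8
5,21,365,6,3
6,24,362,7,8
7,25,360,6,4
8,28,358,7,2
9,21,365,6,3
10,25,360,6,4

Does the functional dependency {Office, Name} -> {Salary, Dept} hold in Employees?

(Office=24, Name=6): row 1 → {Salary,Dept} = (351, 10) ✓
(Office=21, Name=6): rows 2, 3, 5, 9 → {Salary,Dept} = (365, 3), (365, 3), (365, 3), (365, 3) ✓
(Office=24, Name=7): rows 4, 6 → {Salary,Dept} = (362, 8), (362, 8) ✓
(Office=25, Name=6): rows 7, 10 → {Salary,Dept} = (360, 4), (360, 4) ✓
(Office=28, Name=7): row 8 → {Salary,Dept} = (358, 2) ✓
Every {Office, Name} value is associated with a single {Salary, Dept} value, so {Office, Name} -> {Salary, Dept} holds.

Yes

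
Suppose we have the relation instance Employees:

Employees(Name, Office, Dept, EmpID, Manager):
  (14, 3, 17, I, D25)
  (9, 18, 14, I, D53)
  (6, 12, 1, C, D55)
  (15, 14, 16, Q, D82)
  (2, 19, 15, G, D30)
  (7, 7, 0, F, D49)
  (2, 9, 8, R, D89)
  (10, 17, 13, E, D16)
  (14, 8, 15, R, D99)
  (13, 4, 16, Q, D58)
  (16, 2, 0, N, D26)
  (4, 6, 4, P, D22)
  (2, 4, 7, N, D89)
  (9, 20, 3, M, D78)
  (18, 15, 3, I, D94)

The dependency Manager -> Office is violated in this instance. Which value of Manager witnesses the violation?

Manager=D25: 1 row → Office = 3 ✓
Manager=D53: 1 row → Office = 18 ✓
Manager=D55: 1 row → Office = 12 ✓
Manager=D82: 1 row → Office = 14 ✓
Manager=D30: 1 row → Office = 19 ✓
Manager=D49: 1 row → Office = 7 ✓
Manager=D89: 2 rows → Office takes values {9, 4} — violation
Manager=D16: 1 row → Office = 17 ✓
Manager=D99: 1 row → Office = 8 ✓
Manager=D58: 1 row → Office = 4 ✓
Manager=D26: 1 row → Office = 2 ✓
Manager=D22: 1 row → Office = 6 ✓
Manager=D78: 1 row → Office = 20 ✓
Manager=D94: 1 row → Office = 15 ✓
The only Manager value with inconsistent Office is Manager=D89.

D89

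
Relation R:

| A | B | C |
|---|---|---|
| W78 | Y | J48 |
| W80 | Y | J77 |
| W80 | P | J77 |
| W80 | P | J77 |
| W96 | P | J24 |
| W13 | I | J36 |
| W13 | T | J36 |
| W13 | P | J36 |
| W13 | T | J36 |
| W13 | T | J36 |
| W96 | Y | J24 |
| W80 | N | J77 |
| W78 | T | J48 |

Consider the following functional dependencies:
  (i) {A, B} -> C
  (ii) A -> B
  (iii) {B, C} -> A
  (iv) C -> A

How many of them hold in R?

3

(i) {A, B} -> C: every LHS value maps to a single RHS value — holds.
(ii) A -> B: A=W78: 2 rows → B takes values {Y, T} — violation; A=W80: 4 rows → B takes values {Y, P, N} — violation; A=W96: 2 rows → B takes values {P, Y} — violation; A=W13: 5 rows → B takes values {I, T, P} — violation — fails.
(iii) {B, C} -> A: every LHS value maps to a single RHS value — holds.
(iv) C -> A: every LHS value maps to a single RHS value — holds.
3 of the 4 dependencies hold.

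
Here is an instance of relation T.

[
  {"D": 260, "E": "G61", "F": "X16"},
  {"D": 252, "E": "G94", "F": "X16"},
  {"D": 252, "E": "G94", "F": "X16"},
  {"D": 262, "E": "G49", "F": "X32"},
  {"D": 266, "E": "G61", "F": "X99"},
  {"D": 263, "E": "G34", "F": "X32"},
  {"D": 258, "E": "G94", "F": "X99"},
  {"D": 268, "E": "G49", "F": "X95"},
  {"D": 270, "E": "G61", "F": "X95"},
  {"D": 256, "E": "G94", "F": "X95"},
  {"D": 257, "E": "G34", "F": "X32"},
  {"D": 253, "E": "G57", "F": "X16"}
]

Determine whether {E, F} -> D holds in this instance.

(E=G61, F=X16): 1 row → D = 260 ✓
(E=G94, F=X16): 2 rows → D = 252, 252 ✓
(E=G49, F=X32): 1 row → D = 262 ✓
(E=G61, F=X99): 1 row → D = 266 ✓
(E=G34, F=X32): 2 rows → D takes values {263, 257} — violation
(E=G94, F=X99): 1 row → D = 258 ✓
(E=G49, F=X95): 1 row → D = 268 ✓
(E=G61, F=X95): 1 row → D = 270 ✓
(E=G94, F=X95): 1 row → D = 256 ✓
(E=G57, F=X16): 1 row → D = 253 ✓
Two rows agree on {E, F} but differ on D, so {E, F} -> D does not hold.

No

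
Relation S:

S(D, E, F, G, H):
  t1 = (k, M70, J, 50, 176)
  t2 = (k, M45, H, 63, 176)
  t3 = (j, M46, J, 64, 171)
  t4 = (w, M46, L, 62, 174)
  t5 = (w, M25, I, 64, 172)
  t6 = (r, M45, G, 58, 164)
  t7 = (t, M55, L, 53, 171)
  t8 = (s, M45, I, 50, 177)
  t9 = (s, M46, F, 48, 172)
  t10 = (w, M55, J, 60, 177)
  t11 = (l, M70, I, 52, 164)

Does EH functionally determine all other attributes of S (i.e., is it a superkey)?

Yes

All 11 rows have distinct EH values, so EH → (all attributes) holds and EH is a superkey.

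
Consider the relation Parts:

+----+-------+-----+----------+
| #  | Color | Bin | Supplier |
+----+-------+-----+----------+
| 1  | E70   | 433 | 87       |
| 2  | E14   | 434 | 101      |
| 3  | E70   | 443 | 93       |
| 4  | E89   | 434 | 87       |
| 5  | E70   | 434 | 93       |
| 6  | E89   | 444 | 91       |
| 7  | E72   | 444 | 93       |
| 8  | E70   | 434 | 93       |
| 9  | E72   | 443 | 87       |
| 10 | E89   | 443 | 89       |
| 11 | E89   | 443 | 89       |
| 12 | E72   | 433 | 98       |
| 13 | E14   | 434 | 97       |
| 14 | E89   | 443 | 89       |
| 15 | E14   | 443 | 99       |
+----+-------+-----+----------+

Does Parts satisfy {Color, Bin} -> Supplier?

No

(Color=E70, Bin=433): row 1 → Supplier = 87 ✓
(Color=E14, Bin=434): rows 2, 13 → Supplier takes values {101, 97} — violation
(Color=E70, Bin=443): row 3 → Supplier = 93 ✓
(Color=E89, Bin=434): row 4 → Supplier = 87 ✓
(Color=E70, Bin=434): rows 5, 8 → Supplier = 93, 93 ✓
(Color=E89, Bin=444): row 6 → Supplier = 91 ✓
(Color=E72, Bin=444): row 7 → Supplier = 93 ✓
(Color=E72, Bin=443): row 9 → Supplier = 87 ✓
(Color=E89, Bin=443): rows 10, 11, 14 → Supplier = 89, 89, 89 ✓
(Color=E72, Bin=433): row 12 → Supplier = 98 ✓
(Color=E14, Bin=443): row 15 → Supplier = 99 ✓
Two rows agree on {Color, Bin} but differ on Supplier, so {Color, Bin} -> Supplier does not hold.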